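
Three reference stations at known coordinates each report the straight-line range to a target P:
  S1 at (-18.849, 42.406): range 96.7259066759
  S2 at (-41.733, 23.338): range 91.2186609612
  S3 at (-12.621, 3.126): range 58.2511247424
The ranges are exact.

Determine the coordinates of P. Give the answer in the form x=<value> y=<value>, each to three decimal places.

eq1: (x + 18.849)² + (y − 42.406)² = 96.7259066759²
eq2: (x + 41.733)² + (y − 23.338)² = 91.2186609612²
eq3: (x + 12.621)² + (y − 3.126)² = 58.2511247424²
eq2−eq1, eq2−eq3 (x²,y² cancel):
  45.768·x + 38.136·y = -1167.808811
  58.224·x − 40.424·y = 2810.406558
det = 45.768·-40.424 − 38.136·58.224 = -4070.556096
x = (-1167.808811·-40.424 − 38.136·2810.406558) / -4070.556096 = 14.732670
y = (45.768·2810.406558 − -1167.808811·58.224) / -4070.556096 = -48.303274

x=14.733 y=-48.303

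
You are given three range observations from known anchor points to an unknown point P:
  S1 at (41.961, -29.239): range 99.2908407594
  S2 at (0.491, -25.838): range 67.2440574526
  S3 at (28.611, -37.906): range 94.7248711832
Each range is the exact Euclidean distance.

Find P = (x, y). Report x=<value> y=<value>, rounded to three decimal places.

eq1: (x − 41.961)² + (y + 29.239)² = 99.2908407594²
eq2: (x − 0.491)² + (y + 25.838)² = 67.2440574526²
eq3: (x − 28.611)² + (y + 37.906)² = 94.7248711832²
eq2−eq1, eq2−eq3 (x²,y² cancel):
  82.940·x − 6.802·y = -3389.106479
  56.240·x − 24.136·y = -2863.427126
det = 82.940·-24.136 − -6.802·56.240 = -1619.295360
x = (-3389.106479·-24.136 − -6.802·-2863.427126) / -1619.295360 = -38.487384
y = (82.940·-2863.427126 − -3389.106479·56.240) / -1619.295360 = 28.956606

x=-38.487 y=28.957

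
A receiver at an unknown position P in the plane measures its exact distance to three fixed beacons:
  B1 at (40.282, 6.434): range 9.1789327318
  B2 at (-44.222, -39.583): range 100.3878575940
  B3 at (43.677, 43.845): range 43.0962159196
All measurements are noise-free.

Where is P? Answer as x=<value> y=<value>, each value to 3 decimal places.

eq1: (x − 40.282)² + (y − 6.434)² = 9.1789327318²
eq2: (x + 44.222)² + (y + 39.583)² = 100.3878575940²
eq3: (x − 43.677)² + (y − 43.845)² = 43.0962159196²
eq2−eq3, eq2−eq1 (x²,y² cancel):
  175.798·x + 166.856·y = 8528.103307
  169.008·x + 92.034·y = 8135.105853
det = 175.798·92.034 − 166.856·169.008 = -12020.605716
x = (8528.103307·92.034 − 166.856·8135.105853) / -12020.605716 = 47.627863
y = (175.798·8135.105853 − 8528.103307·169.008) / -12020.605716 = 0.930265

x=47.628 y=0.930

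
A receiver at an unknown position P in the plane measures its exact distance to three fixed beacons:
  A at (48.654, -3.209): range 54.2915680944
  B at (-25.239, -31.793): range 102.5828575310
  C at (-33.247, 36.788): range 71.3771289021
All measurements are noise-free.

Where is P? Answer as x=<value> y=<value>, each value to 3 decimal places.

x=36.934 y=49.802

eq1: (x − 48.654)² + (y + 3.209)² = 54.2915680944²
eq2: (x + 25.239)² + (y + 31.793)² = 102.5828575310²
eq3: (x + 33.247)² + (y − 36.788)² = 71.3771289021²
eq2−eq1, eq2−eq3 (x²,y² cancel):
  147.786·x + 57.168·y = 8305.375720
  -16.016·x + 137.162·y = 6239.466112
det = 147.786·137.162 − 57.168·-16.016 = 21186.226020
x = (8305.375720·137.162 − 57.168·6239.466112) / 21186.226020 = 36.933626
y = (147.786·6239.466112 − 8305.375720·-16.016) / 21186.226020 = 49.802387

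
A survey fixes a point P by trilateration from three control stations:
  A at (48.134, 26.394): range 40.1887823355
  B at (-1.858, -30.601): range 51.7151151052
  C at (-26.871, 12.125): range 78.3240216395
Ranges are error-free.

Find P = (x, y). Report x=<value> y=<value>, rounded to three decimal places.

x=47.045 y=-13.780

eq1: (x − 48.134)² + (y − 26.394)² = 40.1887823355²
eq2: (x + 1.858)² + (y + 30.601)² = 51.7151151052²
eq3: (x + 26.871)² + (y − 12.125)² = 78.3240216395²
eq3−eq2, eq3−eq1 (x²,y² cancel):
  50.026·x − 85.452·y = 3531.006334
  150.010·x + 28.538·y = 6663.973066
det = 50.026·28.538 − -85.452·150.010 = 14246.296508
x = (3531.006334·28.538 − -85.452·6663.973066) / 14246.296508 = 47.045047
y = (50.026·6663.973066 − 3531.006334·150.010) / 14246.296508 = -13.780027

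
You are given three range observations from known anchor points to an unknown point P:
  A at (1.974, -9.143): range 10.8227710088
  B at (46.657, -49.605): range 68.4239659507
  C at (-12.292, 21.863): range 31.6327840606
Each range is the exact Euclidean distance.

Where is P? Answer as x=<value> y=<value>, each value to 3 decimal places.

x=-8.840 y=-9.581

eq1: (x − 1.974)² + (y + 9.143)² = 10.8227710088²
eq2: (x − 46.657)² + (y + 49.605)² = 68.4239659507²
eq3: (x + 12.292)² + (y − 21.863)² = 31.6327840606²
eq2−eq1, eq2−eq3 (x²,y² cancel):
  -89.366·x + 80.924·y = 14.666195
  -117.898·x + 142.936·y = -327.241552
det = -89.366·142.936 − 80.924·-117.898 = -3232.840824
x = (14.666195·142.936 − 80.924·-327.241552) / -3232.840824 = -8.839910
y = (-89.366·-327.241552 − 14.666195·-117.898) / -3232.840824 = -9.580856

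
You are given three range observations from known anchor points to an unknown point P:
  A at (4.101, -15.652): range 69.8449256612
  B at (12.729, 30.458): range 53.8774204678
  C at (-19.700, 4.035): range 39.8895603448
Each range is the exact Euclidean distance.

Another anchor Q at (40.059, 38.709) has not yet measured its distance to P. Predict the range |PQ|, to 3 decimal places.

80.680

eq1: (x − 4.101)² + (y + 15.652)² = 69.8449256612²
eq2: (x − 12.729)² + (y − 30.458)² = 53.8774204678²
eq3: (x + 19.700)² + (y − 4.035)² = 39.8895603448²
eq2−eq1, eq2−eq3 (x²,y² cancel):
  -17.256·x − 92.220·y = -2803.451104
  -64.858·x − 52.846·y = 626.253432
det = -17.256·-52.846 − -92.220·-64.858 = -5069.294184
x = (-2803.451104·-52.846 − -92.220·626.253432) / -5069.294184 = -40.617936
y = (-17.256·626.253432 − -2803.451104·-64.858) / -5069.294184 = 37.999937
|P − Q| = √((-40.617936 − 40.059)² + (37.999937 − 38.709)²) = 80.680052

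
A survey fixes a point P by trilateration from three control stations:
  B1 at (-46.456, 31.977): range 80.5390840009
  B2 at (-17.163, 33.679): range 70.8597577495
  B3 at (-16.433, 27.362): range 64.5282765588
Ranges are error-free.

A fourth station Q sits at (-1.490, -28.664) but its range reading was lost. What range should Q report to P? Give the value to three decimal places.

eq1: (x + 46.456)² + (y − 31.977)² = 80.5390840009²
eq2: (x + 17.163)² + (y − 33.679)² = 70.8597577495²
eq3: (x + 16.433)² + (y − 27.362)² = 64.5282765588²
eq1−eq3, eq1−eq2 (x²,y² cancel):
  60.046·x − 9.230·y = 160.679644
  58.586·x + 3.404·y = -286.406072
det = 60.046·3.404 − -9.230·58.586 = 745.145364
x = (160.679644·3.404 − -9.230·-286.406072) / 745.145364 = -2.813645
y = (60.046·-286.406072 − 160.679644·58.586) / 745.145364 = -35.712651
|P − Q| = √((-2.813645 − -1.490)² + (-35.712651 − -28.664)²) = 7.171856

7.172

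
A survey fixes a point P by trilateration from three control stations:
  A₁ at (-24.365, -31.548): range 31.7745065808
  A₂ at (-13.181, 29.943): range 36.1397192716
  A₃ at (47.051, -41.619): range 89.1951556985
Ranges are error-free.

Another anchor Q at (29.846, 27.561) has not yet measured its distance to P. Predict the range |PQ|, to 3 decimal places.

eq1: (x + 24.365)² + (y + 31.548)² = 31.7745065808²
eq2: (x + 13.181)² + (y − 29.943)² = 36.1397192716²
eq3: (x − 47.051)² + (y + 41.619)² = 89.1951556985²
eq2−eq1, eq2−eq3 (x²,y² cancel):
  -22.368·x − 122.982·y = 815.067560
  120.464·x − 143.124·y = -3774.080739
det = -22.368·-143.124 − -122.982·120.464 = 18016.301280
x = (815.067560·-143.124 − -122.982·-3774.080739) / 18016.301280 = -32.237456
y = (-22.368·-3774.080739 − 815.067560·120.464) / 18016.301280 = -0.764178
|P − Q| = √((-32.237456 − 29.846)² + (-0.764178 − 27.561)²) = 68.239807

68.240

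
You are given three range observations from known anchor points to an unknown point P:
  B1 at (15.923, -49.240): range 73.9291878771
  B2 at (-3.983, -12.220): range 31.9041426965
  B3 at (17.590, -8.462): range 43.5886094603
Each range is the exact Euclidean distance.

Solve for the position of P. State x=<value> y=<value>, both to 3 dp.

x=-18.282 y=16.300

eq1: (x − 15.923)² + (y + 49.240)² = 73.9291878771²
eq2: (x + 3.983)² + (y + 12.220)² = 31.9041426965²
eq3: (x − 17.590)² + (y + 8.462)² = 43.5886094603²
eq1−eq3, eq1−eq2 (x²,y² cancel):
  3.334·x + 81.556·y = 1268.451960
  -39.812·x + 74.040·y = 1934.723659
det = 3.334·74.040 − 81.556·-39.812 = 3493.756832
x = (1268.451960·74.040 − 81.556·1934.723659) / 3493.756832 = -18.281793
y = (3.334·1934.723659 − 1268.451960·-39.812) / 3493.756832 = 16.300499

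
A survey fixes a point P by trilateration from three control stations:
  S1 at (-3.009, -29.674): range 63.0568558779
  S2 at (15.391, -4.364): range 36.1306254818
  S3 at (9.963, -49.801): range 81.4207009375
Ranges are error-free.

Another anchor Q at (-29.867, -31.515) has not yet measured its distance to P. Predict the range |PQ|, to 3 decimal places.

eq1: (x + 3.009)² + (y + 29.674)² = 63.0568558779²
eq2: (x − 15.391)² + (y + 4.364)² = 36.1306254818²
eq3: (x − 9.963)² + (y + 49.801)² = 81.4207009375²
eq3−eq2, eq3−eq1 (x²,y² cancel):
  10.856·x + 90.874·y = 3000.434850
  -25.944·x + 40.254·y = 963.362855
det = 10.856·40.254 − 90.874·-25.944 = 2794.632480
x = (3000.434850·40.254 − 90.874·963.362855) / 2794.632480 = 11.892393
y = (10.856·963.362855 − 3000.434850·-25.944) / 2794.632480 = 31.596838
|P − Q| = √((11.892393 − -29.867)² + (31.596838 − -31.515)²) = 75.676621

75.677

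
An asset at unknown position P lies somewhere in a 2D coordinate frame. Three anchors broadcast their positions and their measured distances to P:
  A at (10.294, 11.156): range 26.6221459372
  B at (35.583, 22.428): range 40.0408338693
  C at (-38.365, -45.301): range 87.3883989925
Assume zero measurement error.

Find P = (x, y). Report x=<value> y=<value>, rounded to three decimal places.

eq1: (x − 10.294)² + (y − 11.156)² = 26.6221459372²
eq2: (x − 35.583)² + (y − 22.428)² = 40.0408338693²
eq3: (x + 38.365)² + (y + 45.301)² = 87.3883989925²
eq2−eq3, eq2−eq1 (x²,y² cancel):
  -147.896·x − 135.458·y = -4278.575149
  -50.578·x − 22.544·y = -644.212578
det = -147.896·-22.544 − -135.458·-50.578 = -3517.027300
x = (-4278.575149·-22.544 − -135.458·-644.212578) / -3517.027300 = -2.613699
y = (-147.896·-644.212578 − -4278.575149·-50.578) / -3517.027300 = 34.439684

x=-2.614 y=34.440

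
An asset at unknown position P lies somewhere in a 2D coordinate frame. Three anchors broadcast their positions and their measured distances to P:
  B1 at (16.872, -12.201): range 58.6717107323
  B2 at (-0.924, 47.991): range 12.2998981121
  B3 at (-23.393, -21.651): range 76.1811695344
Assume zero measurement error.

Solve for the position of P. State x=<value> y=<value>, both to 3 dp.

eq1: (x − 16.872)² + (y + 12.201)² = 58.6717107323²
eq2: (x + 0.924)² + (y − 47.991)² = 12.2998981121²
eq3: (x + 23.393)² + (y + 21.651)² = 76.1811695344²
eq3−eq1, eq3−eq2 (x²,y² cancel):
  80.530·x + 18.900·y = 1778.731486
  44.938·x + 139.284·y = 6940.274705
det = 80.530·139.284 − 18.900·44.938 = 10367.212320
x = (1778.731486·139.284 − 18.900·6940.274705) / 10367.212320 = 11.244840
y = (80.530·6940.274705 − 1778.731486·44.938) / 10367.212320 = 46.200239

x=11.245 y=46.200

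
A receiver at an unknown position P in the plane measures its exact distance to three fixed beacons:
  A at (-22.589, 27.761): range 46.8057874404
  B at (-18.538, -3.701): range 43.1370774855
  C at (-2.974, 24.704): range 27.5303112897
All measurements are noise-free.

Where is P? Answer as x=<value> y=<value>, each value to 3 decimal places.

x=21.558 y=12.209

eq1: (x + 22.589)² + (y − 27.761)² = 46.8057874404²
eq2: (x + 18.538)² + (y + 3.701)² = 43.1370774855²
eq3: (x + 2.974)² + (y − 24.704)² = 27.5303112897²
eq3−eq2, eq3−eq1 (x²,y² cancel):
  -31.128·x − 56.810·y = -1364.666861
  -39.230·x + 6.114·y = -771.059948
det = -31.128·6.114 − -56.810·-39.230 = -2418.972892
x = (-1364.666861·6.114 − -56.810·-771.059948) / -2418.972892 = 21.557699
y = (-31.128·-771.059948 − -1364.666861·-39.230) / -2418.972892 = 12.209449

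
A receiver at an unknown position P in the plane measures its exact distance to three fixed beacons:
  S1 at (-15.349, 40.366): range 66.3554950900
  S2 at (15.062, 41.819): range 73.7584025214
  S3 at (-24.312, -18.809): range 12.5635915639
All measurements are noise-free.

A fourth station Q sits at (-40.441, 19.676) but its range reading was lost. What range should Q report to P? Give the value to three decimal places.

52.760

eq1: (x + 15.349)² + (y − 40.366)² = 66.3554950900²
eq2: (x − 15.062)² + (y − 41.819)² = 73.7584025214²
eq3: (x + 24.312)² + (y + 18.809)² = 12.5635915639²
eq3−eq2, eq3−eq1 (x²,y² cancel):
  78.748·x + 121.256·y = -4251.617330
  17.926·x + 118.350·y = -3325.053964
det = 78.748·118.350 − 121.256·17.926 = 7146.190744
x = (-4251.617330·118.350 − 121.256·-3325.053964) / 7146.190744 = -13.992933
y = (78.748·-3325.053964 − -4251.617330·17.926) / 7146.190744 = -25.975637
|P − Q| = √((-13.992933 − -40.441)² + (-25.975637 − 19.676)²) = 52.759570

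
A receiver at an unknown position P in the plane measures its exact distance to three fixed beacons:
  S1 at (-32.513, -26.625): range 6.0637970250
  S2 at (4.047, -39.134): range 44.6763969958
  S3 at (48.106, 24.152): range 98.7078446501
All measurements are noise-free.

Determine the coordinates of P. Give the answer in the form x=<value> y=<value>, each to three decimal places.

eq1: (x + 32.513)² + (y + 26.625)² = 6.0637970250²
eq2: (x − 4.047)² + (y + 39.134)² = 44.6763969958²
eq3: (x − 48.106)² + (y − 24.152)² = 98.7078446501²
eq1−eq3, eq1−eq2 (x²,y² cancel):
  161.238·x + 101.554·y = -8574.948415
  73.120·x − 25.018·y = -2177.348443
det = 161.238·-25.018 − 101.554·73.120 = -11459.480764
x = (-8574.948415·-25.018 − 101.554·-2177.348443) / -11459.480764 = -38.016252
y = (161.238·-2177.348443 − -8574.948415·73.120) / -11459.480764 = -24.078658

x=-38.016 y=-24.079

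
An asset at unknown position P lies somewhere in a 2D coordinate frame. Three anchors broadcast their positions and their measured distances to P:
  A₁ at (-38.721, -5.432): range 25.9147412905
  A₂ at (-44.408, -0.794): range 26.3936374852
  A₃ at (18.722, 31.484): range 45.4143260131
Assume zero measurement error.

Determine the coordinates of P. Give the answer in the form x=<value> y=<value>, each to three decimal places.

x=-23.910 y=15.833

eq1: (x + 38.721)² + (y + 5.432)² = 25.9147412905²
eq2: (x + 44.408)² + (y + 0.794)² = 26.3936374852²
eq3: (x − 18.722)² + (y − 31.484)² = 45.4143260131²
eq3−eq2, eq3−eq1 (x²,y² cancel):
  -126.260·x − 64.556·y = 1996.782268
  -114.886·x − 73.832·y = 1577.954116
det = -126.260·-73.832 − -64.556·-114.886 = 1905.447704
x = (1996.782268·-73.832 − -64.556·1577.954116) / 1905.447704 = -23.910403
y = (-126.260·1577.954116 − 1996.782268·-114.886) / 1905.447704 = 15.833466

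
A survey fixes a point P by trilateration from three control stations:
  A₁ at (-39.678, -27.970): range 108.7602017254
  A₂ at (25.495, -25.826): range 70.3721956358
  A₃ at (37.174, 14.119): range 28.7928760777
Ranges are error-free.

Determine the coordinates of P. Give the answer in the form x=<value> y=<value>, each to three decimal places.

x=43.390 y=42.233

eq1: (x + 39.678)² + (y + 27.970)² = 108.7602017254²
eq2: (x − 25.495)² + (y + 25.826)² = 70.3721956358²
eq3: (x − 37.174)² + (y − 14.119)² = 28.7928760777²
eq1−eq2, eq1−eq3 (x²,y² cancel):
  130.346·x + 4.288·y = 5836.848278
  153.704·x + 84.178·y = 10224.339620
det = 130.346·84.178 − 4.288·153.704 = 10313.182836
x = (5836.848278·84.178 − 4.288·10224.339620) / 10313.182836 = 43.390314
y = (130.346·10224.339620 − 5836.848278·153.704) / 10313.182836 = 42.232825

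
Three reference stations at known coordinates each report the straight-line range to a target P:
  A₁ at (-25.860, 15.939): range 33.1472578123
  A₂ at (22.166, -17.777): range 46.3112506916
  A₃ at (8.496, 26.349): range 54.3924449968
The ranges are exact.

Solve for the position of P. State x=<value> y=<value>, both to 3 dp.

x=-24.141 y=-17.164

eq1: (x + 25.860)² + (y − 15.939)² = 33.1472578123²
eq2: (x − 22.166)² + (y + 17.777)² = 46.3112506916²
eq3: (x − 8.496)² + (y − 26.349)² = 54.3924449968²
eq1−eq2, eq1−eq3 (x²,y² cancel):
  96.052·x − 67.432·y = -1161.429276
  68.712·x + 20.820·y = -2016.136876
det = 96.052·20.820 − -67.432·68.712 = 6633.190224
x = (-1161.429276·20.820 − -67.432·-2016.136876) / 6633.190224 = -24.141189
y = (96.052·-2016.136876 − -1161.429276·68.712) / 6633.190224 = -17.163664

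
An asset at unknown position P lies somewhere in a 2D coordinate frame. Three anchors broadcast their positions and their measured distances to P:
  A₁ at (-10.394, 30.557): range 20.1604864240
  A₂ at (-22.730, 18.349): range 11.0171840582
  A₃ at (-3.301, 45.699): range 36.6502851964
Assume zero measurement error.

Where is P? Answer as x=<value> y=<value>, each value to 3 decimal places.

x=-14.657 y=10.852

eq1: (x + 10.394)² + (y − 30.557)² = 20.1604864240²
eq2: (x + 22.730)² + (y − 18.349)² = 11.0171840582²
eq3: (x + 3.301)² + (y − 45.699)² = 36.6502851964²
eq3−eq1, eq3−eq2 (x²,y² cancel):
  -14.186·x − 30.284·y = -120.731525
  -38.858·x − 54.700·y = -24.091441
det = -14.186·-54.700 − -30.284·-38.858 = -400.801472
x = (-120.731525·-54.700 − -30.284·-24.091441) / -400.801472 = -14.656706
y = (-14.186·-24.091441 − -120.731525·-38.858) / -400.801472 = 10.852316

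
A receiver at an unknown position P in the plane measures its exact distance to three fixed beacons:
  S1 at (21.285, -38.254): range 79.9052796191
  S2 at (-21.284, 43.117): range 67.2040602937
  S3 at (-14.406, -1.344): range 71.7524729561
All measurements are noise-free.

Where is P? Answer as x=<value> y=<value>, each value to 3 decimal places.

eq1: (x − 21.285)² + (y + 38.254)² = 79.9052796191²
eq2: (x + 21.284)² + (y − 43.117)² = 67.2040602937²
eq3: (x + 14.406)² + (y + 1.344)² = 71.7524729561²
eq3−eq1, eq3−eq2 (x²,y² cancel):
  71.382·x − 73.820·y = 470.644233
  -13.756·x + 88.922·y = 2734.776828
det = 71.382·88.922 − -73.820·-13.756 = 5331.962284
x = (470.644233·88.922 − -73.820·2734.776828) / 5331.962284 = 45.711473
y = (71.382·2734.776828 − 470.644233·-13.756) / 5331.962284 = 37.826228

x=45.711 y=37.826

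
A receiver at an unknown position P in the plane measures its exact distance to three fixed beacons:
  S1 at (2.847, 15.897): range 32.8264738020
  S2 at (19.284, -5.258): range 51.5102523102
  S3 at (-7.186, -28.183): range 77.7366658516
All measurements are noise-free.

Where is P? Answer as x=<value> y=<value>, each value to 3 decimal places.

eq1: (x − 2.847)² + (y − 15.897)² = 32.8264738020²
eq2: (x − 19.284)² + (y + 5.258)² = 51.5102523102²
eq3: (x + 7.186)² + (y + 28.183)² = 77.7366658516²
eq2−eq1, eq2−eq3 (x²,y² cancel):
  -32.874·x + 42.310·y = 1437.029509
  -52.940·x − 45.850·y = -2943.282260
det = -32.874·-45.850 − 42.310·-52.940 = 3747.164300
x = (1437.029509·-45.850 − 42.310·-2943.282260) / 3747.164300 = 15.649826
y = (-32.874·-2943.282260 − 1437.029509·-52.940) / 3747.164300 = 46.123892

x=15.650 y=46.124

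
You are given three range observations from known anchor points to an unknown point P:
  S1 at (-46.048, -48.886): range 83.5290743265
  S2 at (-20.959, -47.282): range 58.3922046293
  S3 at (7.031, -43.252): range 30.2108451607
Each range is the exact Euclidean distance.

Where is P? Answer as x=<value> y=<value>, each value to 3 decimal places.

eq1: (x + 46.048)² + (y + 48.886)² = 83.5290743265²
eq2: (x + 20.959)² + (y + 47.282)² = 58.3922046293²
eq3: (x − 7.031)² + (y + 43.252)² = 30.2108451607²
eq1−eq2, eq1−eq3 (x²,y² cancel):
  50.178·x + 3.208·y = 1732.064601
  106.158·x + 11.268·y = 3474.322258
det = 50.178·11.268 − 3.208·106.158 = 224.850840
x = (1732.064601·11.268 − 3.208·3474.322258) / 224.850840 = 37.230362
y = (50.178·3474.322258 − 1732.064601·106.158) / 224.850840 = -42.419106

x=37.230 y=-42.419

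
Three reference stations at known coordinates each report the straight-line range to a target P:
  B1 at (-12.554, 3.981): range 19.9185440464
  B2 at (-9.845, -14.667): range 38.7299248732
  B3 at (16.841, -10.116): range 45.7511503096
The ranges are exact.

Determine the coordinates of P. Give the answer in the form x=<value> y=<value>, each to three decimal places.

eq1: (x + 12.554)² + (y − 3.981)² = 19.9185440464²
eq2: (x + 9.845)² + (y + 14.667)² = 38.7299248732²
eq3: (x − 16.841)² + (y + 10.116)² = 45.7511503096²
eq2−eq3, eq2−eq1 (x²,y² cancel):
  53.372·x + 9.102·y = -519.252851
  -5.418·x + 37.296·y = 964.665047
det = 53.372·37.296 − 9.102·-5.418 = 2039.876748
x = (-519.252851·37.296 − 9.102·964.665047) / 2039.876748 = -13.798106
y = (53.372·964.665047 − -519.252851·-5.418) / 2039.876748 = 23.860653

x=-13.798 y=23.861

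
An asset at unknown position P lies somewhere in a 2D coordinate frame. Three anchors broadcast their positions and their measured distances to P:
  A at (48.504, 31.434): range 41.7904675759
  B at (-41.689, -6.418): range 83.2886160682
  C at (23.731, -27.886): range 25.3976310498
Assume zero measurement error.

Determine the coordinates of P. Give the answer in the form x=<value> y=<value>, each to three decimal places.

eq1: (x − 48.504)² + (y − 31.434)² = 41.7904675759²
eq2: (x + 41.689)² + (y + 6.418)² = 83.2886160682²
eq3: (x − 23.731)² + (y + 27.886)² = 25.3976310498²
eq1−eq2, eq1−eq3 (x²,y² cancel):
  -180.386·x − 75.704·y = -6752.121313
  -49.546·x − 118.640·y = -898.541498
det = -180.386·-118.640 − -75.704·-49.546 = 17650.164656
x = (-6752.121313·-118.640 − -75.704·-898.541498) / 17650.164656 = 41.532105
y = (-180.386·-898.541498 − -6752.121313·-49.546) / 17650.164656 = -9.770804

x=41.532 y=-9.771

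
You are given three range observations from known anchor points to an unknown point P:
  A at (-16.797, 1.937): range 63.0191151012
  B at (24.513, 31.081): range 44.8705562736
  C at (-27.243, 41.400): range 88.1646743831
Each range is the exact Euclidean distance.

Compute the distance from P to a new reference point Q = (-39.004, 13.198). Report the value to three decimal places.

eq1: (x + 16.797)² + (y − 1.937)² = 63.0191151012²
eq2: (x − 24.513)² + (y − 31.081)² = 44.8705562736²
eq3: (x + 27.243)² + (y − 41.400)² = 88.1646743831²
eq3−eq1, eq3−eq2 (x²,y² cancel):
  20.892·x − 78.926·y = 1631.351070
  103.512·x − 20.638·y = 4870.417670
det = 20.892·-20.638 − -78.926·103.512 = 7738.619016
x = (1631.351070·-20.638 − -78.926·4870.417670) / 7738.619016 = 45.322655
y = (20.892·4870.417670 − 1631.351070·103.512) / 7738.619016 = -8.672303
|P − Q| = √((45.322655 − -39.004)² + (-8.672303 − 13.198)²) = 87.116559

87.117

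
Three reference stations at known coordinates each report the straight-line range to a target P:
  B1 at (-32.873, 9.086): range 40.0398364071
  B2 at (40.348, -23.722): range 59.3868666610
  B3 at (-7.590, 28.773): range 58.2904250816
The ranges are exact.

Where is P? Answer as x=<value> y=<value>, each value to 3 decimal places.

eq1: (x + 32.873)² + (y − 9.086)² = 40.0398364071²
eq2: (x − 40.348)² + (y + 23.722)² = 59.3868666610²
eq3: (x + 7.590)² + (y − 28.773)² = 58.2904250816²
eq3−eq1, eq3−eq2 (x²,y² cancel):
  -50.566·x − 39.374·y = 2072.281053
  95.876·x − 104.990·y = 1176.174483
det = -50.566·-104.990 − -39.374·95.876 = 9083.945964
x = (2072.281053·-104.990 − -39.374·1176.174483) / 9083.945964 = -18.852831
y = (-50.566·1176.174483 − 2072.281053·95.876) / 9083.945964 = -28.418978

x=-18.853 y=-28.419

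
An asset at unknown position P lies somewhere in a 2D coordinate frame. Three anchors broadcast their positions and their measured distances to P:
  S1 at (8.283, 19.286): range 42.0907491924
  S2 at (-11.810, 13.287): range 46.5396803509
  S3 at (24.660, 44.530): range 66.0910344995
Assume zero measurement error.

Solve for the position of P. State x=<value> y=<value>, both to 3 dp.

eq1: (x − 8.283)² + (y − 19.286)² = 42.0907491924²
eq2: (x + 11.810)² + (y − 13.287)² = 46.5396803509²
eq3: (x − 24.660)² + (y − 44.530)² = 66.0910344995²
eq2−eq1, eq2−eq3 (x²,y² cancel):
  40.186·x + 11.998·y = 518.848096
  72.940·x + 62.486·y = 72.933037
det = 40.186·62.486 − 11.998·72.940 = 1635.928276
x = (518.848096·62.486 − 11.998·72.933037) / 1635.928276 = 19.283053
y = (40.186·72.933037 − 518.848096·72.940) / 1635.928276 = -21.341946

x=19.283 y=-21.342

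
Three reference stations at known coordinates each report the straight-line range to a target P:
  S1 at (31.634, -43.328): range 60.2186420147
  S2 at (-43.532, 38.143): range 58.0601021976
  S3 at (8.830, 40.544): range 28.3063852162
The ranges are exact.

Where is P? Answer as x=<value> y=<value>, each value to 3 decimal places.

eq1: (x − 31.634)² + (y + 43.328)² = 60.2186420147²
eq2: (x + 43.532)² + (y − 38.143)² = 58.0601021976²
eq3: (x − 8.830)² + (y − 40.544)² = 28.3063852162²
eq1−eq2, eq1−eq3 (x²,y² cancel):
  -150.332·x + 162.942·y = 727.207312
  -45.608·x + 167.744·y = 1668.792698
det = -150.332·167.744 − 162.942·-45.608 = -17785.832272
x = (727.207312·167.744 − 162.942·1668.792698) / -17785.832272 = 8.429842
y = (-150.332·1668.792698 − 727.207312·-45.608) / -17785.832272 = 12.240443

x=8.430 y=12.240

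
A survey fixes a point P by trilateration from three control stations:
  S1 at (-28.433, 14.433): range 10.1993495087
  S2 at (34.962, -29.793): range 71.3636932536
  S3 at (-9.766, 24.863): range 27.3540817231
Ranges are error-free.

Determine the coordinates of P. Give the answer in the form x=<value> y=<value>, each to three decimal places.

eq1: (x + 28.433)² + (y − 14.433)² = 10.1993495087²
eq2: (x − 34.962)² + (y + 29.793)² = 71.3636932536²
eq3: (x + 9.766)² + (y − 24.863)² = 27.3540817231²
eq2−eq1, eq2−eq3 (x²,y² cancel):
  -126.790·x + 88.452·y = 3895.532669
  -89.456·x + 109.312·y = 2948.110160
det = -126.790·109.312 − 88.452·-89.456 = -5947.106368
x = (3895.532669·109.312 − 88.452·2948.110160) / -5947.106368 = -27.755049
y = (-126.790·2948.110160 − 3895.532669·-89.456) / -5947.106368 = 4.256207

x=-27.755 y=4.256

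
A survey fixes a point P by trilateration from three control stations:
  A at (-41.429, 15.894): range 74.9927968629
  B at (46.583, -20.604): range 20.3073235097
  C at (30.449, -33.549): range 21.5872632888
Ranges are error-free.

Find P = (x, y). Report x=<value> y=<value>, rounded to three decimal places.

x=28.149 y=-12.085

eq1: (x + 41.429)² + (y − 15.894)² = 74.9927968629²
eq2: (x − 46.583)² + (y + 20.604)² = 20.3073235097²
eq3: (x − 30.449)² + (y + 33.549)² = 21.5872632888²
eq1−eq2, eq1−eq3 (x²,y² cancel):
  176.024·x − 72.996·y = 5837.051621
  143.756·x − 98.886·y = 5241.605370
det = 176.024·-98.886 − -72.996·143.756 = -6912.696288
x = (5837.051621·-98.886 − -72.996·5241.605370) / -6912.696288 = 28.149141
y = (176.024·5241.605370 − 5837.051621·143.756) / -6912.696288 = -12.084597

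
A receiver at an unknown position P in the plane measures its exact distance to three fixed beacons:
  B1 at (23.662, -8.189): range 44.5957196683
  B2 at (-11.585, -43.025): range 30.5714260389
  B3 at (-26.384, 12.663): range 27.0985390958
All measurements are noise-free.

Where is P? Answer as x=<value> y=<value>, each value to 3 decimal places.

x=-20.579 y=-13.806

eq1: (x − 23.662)² + (y + 8.189)² = 44.5957196683²
eq2: (x + 11.585)² + (y + 43.025)² = 30.5714260389²
eq3: (x + 26.384)² + (y − 12.663)² = 27.0985390958²
eq2−eq1, eq2−eq3 (x²,y² cancel):
  70.494·x + 69.672·y = -2412.579008
  -29.598·x + 111.376·y = -928.614556
det = 70.494·111.376 − 69.672·-29.598 = 9913.491600
x = (-2412.579008·111.376 − 69.672·-928.614556) / 9913.491600 = -20.578518
y = (70.494·-928.614556 − -2412.579008·-29.598) / 9913.491600 = -13.806363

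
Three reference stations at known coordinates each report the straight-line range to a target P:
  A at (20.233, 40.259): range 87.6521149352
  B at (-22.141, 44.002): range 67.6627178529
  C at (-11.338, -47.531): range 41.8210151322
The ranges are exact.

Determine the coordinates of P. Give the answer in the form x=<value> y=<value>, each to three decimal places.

eq1: (x − 20.233)² + (y − 40.259)² = 87.6521149352²
eq2: (x + 22.141)² + (y − 44.002)² = 67.6627178529²
eq3: (x + 11.338)² + (y + 47.531)² = 41.8210151322²
eq1−eq2, eq1−eq3 (x²,y² cancel):
  -84.748·x + 7.486·y = 3500.888380
  -63.142·x − 175.580·y = 6291.480781
det = -84.748·-175.580 − 7.486·-63.142 = 15352.734852
x = (3500.888380·-175.580 − 7.486·6291.480781) / 15352.734852 = -43.105285
y = (-84.748·6291.480781 − 3500.888380·-63.142) / 15352.734852 = -20.331056

x=-43.105 y=-20.331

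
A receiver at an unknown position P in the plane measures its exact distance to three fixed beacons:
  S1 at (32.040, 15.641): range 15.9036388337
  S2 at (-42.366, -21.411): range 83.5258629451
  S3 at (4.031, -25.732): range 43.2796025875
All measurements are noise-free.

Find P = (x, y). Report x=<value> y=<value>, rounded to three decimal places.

x=38.113 y=0.943

eq1: (x − 32.040)² + (y − 15.641)² = 15.9036388337²
eq2: (x + 42.366)² + (y + 21.411)² = 83.5258629451²
eq3: (x − 4.031)² + (y + 25.732)² = 43.2796025875²
eq1−eq2, eq1−eq3 (x²,y² cancel):
  -148.812·x − 74.104·y = -5741.537657
  -56.018·x − 82.746·y = -2213.015968
det = -148.812·-82.746 − -74.104·-56.018 = 8162.439880
x = (-5741.537657·-82.746 − -74.104·-2213.015968) / 8162.439880 = 38.113106
y = (-148.812·-2213.015968 − -5741.537657·-56.018) / 8162.439880 = 0.942595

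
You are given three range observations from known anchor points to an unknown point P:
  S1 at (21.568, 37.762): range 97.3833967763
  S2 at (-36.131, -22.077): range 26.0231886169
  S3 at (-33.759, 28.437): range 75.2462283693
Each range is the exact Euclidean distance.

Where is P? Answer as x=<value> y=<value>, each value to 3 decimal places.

eq1: (x − 21.568)² + (y − 37.762)² = 97.3833967763²
eq2: (x + 36.131)² + (y + 22.077)² = 26.0231886169²
eq3: (x + 33.759)² + (y − 28.437)² = 75.2462283693²
eq3−eq2, eq3−eq1 (x²,y² cancel):
  -4.744·x − 101.028·y = 4829.298578
  110.654·x + 18.650·y = -3878.716866
det = -4.744·18.650 − -101.028·110.654 = 11090.676712
x = (4829.298578·18.650 − -101.028·-3878.716866) / 11090.676712 = -27.211377
y = (-4.744·-3878.716866 − 4829.298578·110.654) / 11090.676712 = -46.523813

x=-27.211 y=-46.524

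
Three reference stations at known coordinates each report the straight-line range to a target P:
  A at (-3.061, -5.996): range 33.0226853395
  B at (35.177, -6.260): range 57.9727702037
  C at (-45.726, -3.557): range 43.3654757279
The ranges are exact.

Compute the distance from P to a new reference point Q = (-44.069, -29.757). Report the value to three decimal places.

eq1: (x + 3.061)² + (y + 5.996)² = 33.0226853395²
eq2: (x − 35.177)² + (y + 6.260)² = 57.9727702037²
eq3: (x + 45.726)² + (y + 3.557)² = 43.3654757279²
eq2−eq1, eq2−eq3 (x²,y² cancel):
  -76.476·x + 0.528·y = 1039.057146
  -161.806·x + 5.406·y = 2307.187996
det = -76.476·5.406 − 0.528·-161.806 = -327.995688
x = (1039.057146·5.406 − 0.528·2307.187996) / -327.995688 = -13.411602
y = (-76.476·2307.187996 − 1039.057146·-161.806) / -327.995688 = 25.362616
|P − Q| = √((-13.411602 − -44.069)² + (25.362616 − -29.757)²) = 63.071769

63.072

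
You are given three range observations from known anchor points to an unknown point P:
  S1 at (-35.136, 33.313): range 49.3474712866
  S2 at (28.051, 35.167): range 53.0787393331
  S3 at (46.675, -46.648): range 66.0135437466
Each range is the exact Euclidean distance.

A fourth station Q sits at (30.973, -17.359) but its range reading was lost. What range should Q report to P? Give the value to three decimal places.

eq1: (x + 35.136)² + (y − 33.313)² = 49.3474712866²
eq2: (x − 28.051)² + (y − 35.167)² = 53.0787393331²
eq3: (x − 46.675)² + (y + 46.648)² = 66.0135437466²
eq1−eq2, eq1−eq3 (x²,y² cancel):
  126.374·x + 3.708·y = -702.897622
  163.622·x − 159.922·y = 87.682028
det = 126.374·-159.922 − 3.708·163.622 = -20816.693204
x = (-702.897622·-159.922 − 3.708·87.682028) / -20816.693204 = -5.384317
y = (126.374·87.682028 − -702.897622·163.622) / -20816.693204 = -6.057170
|P − Q| = √((-5.384317 − 30.973)² + (-6.057170 − -17.359)²) = 38.073427

38.073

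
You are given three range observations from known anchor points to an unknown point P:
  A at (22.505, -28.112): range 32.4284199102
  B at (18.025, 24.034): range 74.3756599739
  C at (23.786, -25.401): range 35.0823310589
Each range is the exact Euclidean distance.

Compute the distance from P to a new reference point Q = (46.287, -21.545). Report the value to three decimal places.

56.221

eq1: (x − 22.505)² + (y + 28.112)² = 32.4284199102²
eq2: (x − 18.025)² + (y − 24.034)² = 74.3756599739²
eq3: (x − 23.786)² + (y + 25.401)² = 35.0823310589²
eq3−eq2, eq3−eq1 (x²,y² cancel):
  -11.522·x + 98.870·y = -4609.419660
  -2.562·x − 5.422·y = 264.942507
det = -11.522·-5.422 − 98.870·-2.562 = 315.777224
x = (-4609.419660·-5.422 − 98.870·264.942507) / 315.777224 = -3.808356
y = (-11.522·264.942507 − -4609.419660·-2.562) / 315.777224 = -47.064828
|P − Q| = √((-3.808356 − 46.287)² + (-47.064828 − -21.545)²) = 56.221049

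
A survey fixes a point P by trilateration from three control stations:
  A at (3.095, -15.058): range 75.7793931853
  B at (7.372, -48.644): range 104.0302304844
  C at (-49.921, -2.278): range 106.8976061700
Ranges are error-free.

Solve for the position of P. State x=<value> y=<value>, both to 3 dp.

eq1: (x − 3.095)² + (y + 15.058)² = 75.7793931853²
eq2: (x − 7.372)² + (y + 48.644)² = 104.0302304844²
eq3: (x + 49.921)² + (y + 2.278)² = 106.8976061700²
eq2−eq1, eq2−eq3 (x²,y² cancel):
  -8.554·x + 67.172·y = 2895.509692
  -114.586·x + 92.732·y = -528.098945
det = -8.554·92.732 − 67.172·-114.586 = 6903.741264
x = (2895.509692·92.732 − 67.172·-528.098945) / 6903.741264 = 44.031179
y = (-8.554·-528.098945 − 2895.509692·-114.586) / 6903.741264 = 48.713041

x=44.031 y=48.713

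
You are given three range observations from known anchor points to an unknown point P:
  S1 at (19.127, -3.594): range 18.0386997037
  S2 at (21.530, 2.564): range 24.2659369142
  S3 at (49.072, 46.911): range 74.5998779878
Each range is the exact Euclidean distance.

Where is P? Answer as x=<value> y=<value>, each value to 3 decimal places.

x=19.614 y=-21.626

eq1: (x − 19.127)² + (y + 3.594)² = 18.0386997037²
eq2: (x − 21.530)² + (y − 2.564)² = 24.2659369142²
eq3: (x − 49.072)² + (y − 46.911)² = 74.5998779878²
eq3−eq1, eq3−eq2 (x²,y² cancel):
  -59.890·x − 101.010·y = 1009.802969
  -55.084·x − 88.694·y = 837.717992
det = -59.890·-88.694 − -101.010·-55.084 = -252.151180
x = (1009.802969·-88.694 − -101.010·837.717992) / -252.151180 = 19.613512
y = (-59.890·837.717992 − 1009.802969·-55.084) / -252.151180 = -21.626138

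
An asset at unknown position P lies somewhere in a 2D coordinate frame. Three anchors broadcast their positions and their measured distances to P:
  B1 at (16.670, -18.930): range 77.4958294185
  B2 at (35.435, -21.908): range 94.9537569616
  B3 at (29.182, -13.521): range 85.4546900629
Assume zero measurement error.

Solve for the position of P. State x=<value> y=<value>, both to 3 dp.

x=-46.895 y=25.399

eq1: (x − 16.670)² + (y + 18.930)² = 77.4958294185²
eq2: (x − 35.435)² + (y + 21.908)² = 94.9537569616²
eq3: (x − 29.182)² + (y + 13.521)² = 85.4546900629²
eq2−eq3, eq2−eq1 (x²,y² cancel):
  -12.506·x + 16.774·y = 1012.518783
  -37.530·x + 5.956·y = 1911.246495
det = -12.506·5.956 − 16.774·-37.530 = 555.042484
x = (1012.518783·5.956 − 16.774·1911.246495) / 555.042484 = -46.894945
y = (-12.506·1911.246495 − 1012.518783·-37.530) / 555.042484 = 25.399463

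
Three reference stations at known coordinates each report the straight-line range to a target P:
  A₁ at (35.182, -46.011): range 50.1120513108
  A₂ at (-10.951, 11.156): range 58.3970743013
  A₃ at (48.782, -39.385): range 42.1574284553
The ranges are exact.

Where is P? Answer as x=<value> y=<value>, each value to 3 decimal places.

eq1: (x − 35.182)² + (y + 46.011)² = 50.1120513108²
eq2: (x + 10.951)² + (y − 11.156)² = 58.3970743013²
eq3: (x − 48.782)² + (y + 39.385)² = 42.1574284553²
eq3−eq2, eq3−eq1 (x²,y² cancel):
  -119.466·x + 101.082·y = -5319.450525
  -27.200·x − 13.252·y = -1310.045417
det = -119.466·-13.252 − 101.082·-27.200 = 4332.593832
x = (-5319.450525·-13.252 − 101.082·-1310.045417) / 4332.593832 = 46.834616
y = (-119.466·-1310.045417 − -5319.450525·-27.200) / 4332.593832 = 2.727427

x=46.835 y=2.727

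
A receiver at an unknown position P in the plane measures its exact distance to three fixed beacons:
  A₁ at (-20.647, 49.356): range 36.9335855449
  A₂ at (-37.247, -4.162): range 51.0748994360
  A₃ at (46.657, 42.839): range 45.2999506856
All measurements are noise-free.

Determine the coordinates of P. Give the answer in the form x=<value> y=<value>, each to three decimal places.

x=5.704 y=23.477

eq1: (x + 20.647)² + (y − 49.356)² = 36.9335855449²
eq2: (x + 37.247)² + (y + 4.162)² = 51.0748994360²
eq3: (x − 46.657)² + (y − 42.839)² = 45.2999506856²
eq3−eq2, eq3−eq1 (x²,y² cancel):
  -167.808·x − 94.002·y = -3163.954137
  -134.608·x + 13.034·y = -461.746434
det = -167.808·13.034 − -94.002·-134.608 = -14840.630688
x = (-3163.954137·13.034 − -94.002·-461.746434) / -14840.630688 = 5.703536
y = (-167.808·-461.746434 − -3163.954137·-134.608) / -14840.630688 = 23.476684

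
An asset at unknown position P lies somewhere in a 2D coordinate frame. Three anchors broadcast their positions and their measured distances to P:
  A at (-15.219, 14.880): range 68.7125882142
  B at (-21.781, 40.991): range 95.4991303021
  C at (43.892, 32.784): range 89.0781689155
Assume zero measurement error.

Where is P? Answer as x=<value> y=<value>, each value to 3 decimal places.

x=9.307 y=-49.306

eq1: (x + 15.219)² + (y − 14.880)² = 68.7125882142²
eq2: (x + 21.781)² + (y − 40.991)² = 95.4991303021²
eq3: (x − 43.892)² + (y − 32.784)² = 89.0781689155²
eq1−eq3, eq1−eq2 (x²,y² cancel):
  118.222·x + 35.808·y = -665.234439
  -13.124·x + 52.222·y = -2697.022428
det = 118.222·52.222 − 35.808·-13.124 = 6643.733476
x = (-665.234439·52.222 − 35.808·-2697.022428) / 6643.733476 = 9.307283
y = (118.222·-2697.022428 − -665.234439·-13.124) / 6643.733476 = -49.306301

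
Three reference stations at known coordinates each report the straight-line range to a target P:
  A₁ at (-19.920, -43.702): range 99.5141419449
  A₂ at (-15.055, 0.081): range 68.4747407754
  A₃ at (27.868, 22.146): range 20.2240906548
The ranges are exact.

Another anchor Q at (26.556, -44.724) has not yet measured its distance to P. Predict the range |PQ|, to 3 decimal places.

eq1: (x + 19.920)² + (y + 43.702)² = 99.5141419449²
eq2: (x + 15.055)² + (y − 0.081)² = 68.4747407754²
eq3: (x − 27.868)² + (y − 22.146)² = 20.2240906548²
eq2−eq3, eq2−eq1 (x²,y² cancel):
  85.846·x + 44.130·y = 5320.187435
  -9.730·x − 87.566·y = -3134.262705
det = 85.846·-87.566 − 44.130·-9.730 = -7087.805936
x = (5320.187435·-87.566 − 44.130·-3134.262705) / -7087.805936 = 46.213528
y = (85.846·-3134.262705 − 5320.187435·-9.730) / -7087.805936 = 30.658076
|P − Q| = √((46.213528 − 26.556)² + (30.658076 − -44.724)²) = 77.902990

77.903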